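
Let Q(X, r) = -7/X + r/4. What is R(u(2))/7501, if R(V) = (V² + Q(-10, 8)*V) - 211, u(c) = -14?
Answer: -264/37505 ≈ -0.0070391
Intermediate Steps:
Q(X, r) = -7/X + r/4 (Q(X, r) = -7/X + r*(¼) = -7/X + r/4)
R(V) = -211 + V² + 27*V/10 (R(V) = (V² + (-7/(-10) + (¼)*8)*V) - 211 = (V² + (-7*(-⅒) + 2)*V) - 211 = (V² + (7/10 + 2)*V) - 211 = (V² + 27*V/10) - 211 = -211 + V² + 27*V/10)
R(u(2))/7501 = (-211 + (-14)² + (27/10)*(-14))/7501 = (-211 + 196 - 189/5)*(1/7501) = -264/5*1/7501 = -264/37505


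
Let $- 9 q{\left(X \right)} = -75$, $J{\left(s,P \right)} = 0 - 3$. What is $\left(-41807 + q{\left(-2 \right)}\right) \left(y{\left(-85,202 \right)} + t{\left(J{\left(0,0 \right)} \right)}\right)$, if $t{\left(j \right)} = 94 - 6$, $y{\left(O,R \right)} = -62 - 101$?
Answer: $3134900$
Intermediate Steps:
$J{\left(s,P \right)} = -3$ ($J{\left(s,P \right)} = 0 - 3 = -3$)
$y{\left(O,R \right)} = -163$
$q{\left(X \right)} = \frac{25}{3}$ ($q{\left(X \right)} = \left(- \frac{1}{9}\right) \left(-75\right) = \frac{25}{3}$)
$t{\left(j \right)} = 88$
$\left(-41807 + q{\left(-2 \right)}\right) \left(y{\left(-85,202 \right)} + t{\left(J{\left(0,0 \right)} \right)}\right) = \left(-41807 + \frac{25}{3}\right) \left(-163 + 88\right) = \left(- \frac{125396}{3}\right) \left(-75\right) = 3134900$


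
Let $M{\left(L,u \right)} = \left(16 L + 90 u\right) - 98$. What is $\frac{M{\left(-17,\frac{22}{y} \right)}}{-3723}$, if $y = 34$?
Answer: $\frac{5300}{63291} \approx 0.08374$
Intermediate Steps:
$M{\left(L,u \right)} = -98 + 16 L + 90 u$
$\frac{M{\left(-17,\frac{22}{y} \right)}}{-3723} = \frac{-98 + 16 \left(-17\right) + 90 \cdot \frac{22}{34}}{-3723} = \left(-98 - 272 + 90 \cdot 22 \cdot \frac{1}{34}\right) \left(- \frac{1}{3723}\right) = \left(-98 - 272 + 90 \cdot \frac{11}{17}\right) \left(- \frac{1}{3723}\right) = \left(-98 - 272 + \frac{990}{17}\right) \left(- \frac{1}{3723}\right) = \left(- \frac{5300}{17}\right) \left(- \frac{1}{3723}\right) = \frac{5300}{63291}$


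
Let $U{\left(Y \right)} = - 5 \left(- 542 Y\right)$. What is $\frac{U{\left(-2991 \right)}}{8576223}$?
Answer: $- \frac{2701870}{2858741} \approx -0.94513$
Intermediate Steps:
$U{\left(Y \right)} = 2710 Y$
$\frac{U{\left(-2991 \right)}}{8576223} = \frac{2710 \left(-2991\right)}{8576223} = \left(-8105610\right) \frac{1}{8576223} = - \frac{2701870}{2858741}$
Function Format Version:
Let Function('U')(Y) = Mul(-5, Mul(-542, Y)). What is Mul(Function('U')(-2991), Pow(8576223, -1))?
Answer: Rational(-2701870, 2858741) ≈ -0.94513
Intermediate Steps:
Function('U')(Y) = Mul(2710, Y)
Mul(Function('U')(-2991), Pow(8576223, -1)) = Mul(Mul(2710, -2991), Pow(8576223, -1)) = Mul(-8105610, Rational(1, 8576223)) = Rational(-2701870, 2858741)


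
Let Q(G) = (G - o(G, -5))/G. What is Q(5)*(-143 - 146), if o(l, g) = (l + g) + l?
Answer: 0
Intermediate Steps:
o(l, g) = g + 2*l (o(l, g) = (g + l) + l = g + 2*l)
Q(G) = (5 - G)/G (Q(G) = (G - (-5 + 2*G))/G = (G + (5 - 2*G))/G = (5 - G)/G)
Q(5)*(-143 - 146) = ((5 - 1*5)/5)*(-143 - 146) = ((5 - 5)/5)*(-289) = ((1/5)*0)*(-289) = 0*(-289) = 0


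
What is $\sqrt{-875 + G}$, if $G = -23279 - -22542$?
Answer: $2 i \sqrt{403} \approx 40.15 i$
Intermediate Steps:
$G = -737$ ($G = -23279 + 22542 = -737$)
$\sqrt{-875 + G} = \sqrt{-875 - 737} = \sqrt{-1612} = 2 i \sqrt{403}$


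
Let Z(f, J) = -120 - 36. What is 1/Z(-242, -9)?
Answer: -1/156 ≈ -0.0064103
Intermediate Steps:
Z(f, J) = -156
1/Z(-242, -9) = 1/(-156) = -1/156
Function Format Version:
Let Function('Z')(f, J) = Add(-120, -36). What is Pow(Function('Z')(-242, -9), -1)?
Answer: Rational(-1, 156) ≈ -0.0064103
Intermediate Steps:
Function('Z')(f, J) = -156
Pow(Function('Z')(-242, -9), -1) = Pow(-156, -1) = Rational(-1, 156)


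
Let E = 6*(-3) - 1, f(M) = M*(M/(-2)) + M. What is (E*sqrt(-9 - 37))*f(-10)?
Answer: 1140*I*sqrt(46) ≈ 7731.9*I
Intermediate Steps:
f(M) = M - M**2/2 (f(M) = M*(M*(-1/2)) + M = M*(-M/2) + M = -M**2/2 + M = M - M**2/2)
E = -19 (E = -18 - 1 = -19)
(E*sqrt(-9 - 37))*f(-10) = (-19*sqrt(-9 - 37))*((1/2)*(-10)*(2 - 1*(-10))) = (-19*I*sqrt(46))*((1/2)*(-10)*(2 + 10)) = (-19*I*sqrt(46))*((1/2)*(-10)*12) = -19*I*sqrt(46)*(-60) = 1140*I*sqrt(46)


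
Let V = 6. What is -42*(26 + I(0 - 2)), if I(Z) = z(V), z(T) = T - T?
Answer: -1092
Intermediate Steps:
z(T) = 0
I(Z) = 0
-42*(26 + I(0 - 2)) = -42*(26 + 0) = -42*26 = -1092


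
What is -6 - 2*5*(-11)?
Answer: 104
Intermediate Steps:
-6 - 2*5*(-11) = -6 - 10*(-11) = -6 + 110 = 104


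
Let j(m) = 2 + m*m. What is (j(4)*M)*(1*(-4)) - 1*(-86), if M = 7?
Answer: -418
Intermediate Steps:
j(m) = 2 + m²
(j(4)*M)*(1*(-4)) - 1*(-86) = ((2 + 4²)*7)*(1*(-4)) - 1*(-86) = ((2 + 16)*7)*(-4) + 86 = (18*7)*(-4) + 86 = 126*(-4) + 86 = -504 + 86 = -418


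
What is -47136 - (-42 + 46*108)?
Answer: -52062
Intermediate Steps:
-47136 - (-42 + 46*108) = -47136 - (-42 + 4968) = -47136 - 1*4926 = -47136 - 4926 = -52062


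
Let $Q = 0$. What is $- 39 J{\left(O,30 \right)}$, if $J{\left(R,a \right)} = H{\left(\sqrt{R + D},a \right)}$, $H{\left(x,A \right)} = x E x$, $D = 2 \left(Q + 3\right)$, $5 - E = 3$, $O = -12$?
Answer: $468$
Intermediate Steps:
$E = 2$ ($E = 5 - 3 = 2$)
$D = 6$ ($D = 2 \left(0 + 3\right) = 2 \cdot 3 = 6$)
$H{\left(x,A \right)} = 2 x^{2}$ ($H{\left(x,A \right)} = x 2 x = 2 x x = 2 x^{2}$)
$J{\left(R,a \right)} = 12 + 2 R$ ($J{\left(R,a \right)} = 2 \left(\sqrt{R + 6}\right)^{2} = 2 \left(\sqrt{6 + R}\right)^{2} = 2 \left(6 + R\right) = 12 + 2 R$)
$- 39 J{\left(O,30 \right)} = - 39 \left(12 + 2 \left(-12\right)\right) = - 39 \left(12 - 24\right) = \left(-39\right) \left(-12\right) = 468$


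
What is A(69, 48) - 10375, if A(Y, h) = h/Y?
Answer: -238609/23 ≈ -10374.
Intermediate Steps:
A(69, 48) - 10375 = 48/69 - 10375 = 48*(1/69) - 10375 = 16/23 - 10375 = -238609/23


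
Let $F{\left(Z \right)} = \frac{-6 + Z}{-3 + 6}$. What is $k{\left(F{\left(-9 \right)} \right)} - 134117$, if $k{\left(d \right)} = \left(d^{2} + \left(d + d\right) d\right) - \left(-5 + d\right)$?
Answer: $-134032$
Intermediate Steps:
$F{\left(Z \right)} = -2 + \frac{Z}{3}$ ($F{\left(Z \right)} = \frac{-6 + Z}{3} = \left(-6 + Z\right) \frac{1}{3} = -2 + \frac{Z}{3}$)
$k{\left(d \right)} = 5 - d + 3 d^{2}$ ($k{\left(d \right)} = \left(d^{2} + 2 d d\right) - \left(-5 + d\right) = \left(d^{2} + 2 d^{2}\right) - \left(-5 + d\right) = 3 d^{2} - \left(-5 + d\right) = 5 - d + 3 d^{2}$)
$k{\left(F{\left(-9 \right)} \right)} - 134117 = \left(5 - \left(-2 + \frac{1}{3} \left(-9\right)\right) + 3 \left(-2 + \frac{1}{3} \left(-9\right)\right)^{2}\right) - 134117 = \left(5 - \left(-2 - 3\right) + 3 \left(-2 - 3\right)^{2}\right) - 134117 = \left(5 - -5 + 3 \left(-5\right)^{2}\right) - 134117 = \left(5 + 5 + 3 \cdot 25\right) - 134117 = \left(5 + 5 + 75\right) - 134117 = 85 - 134117 = -134032$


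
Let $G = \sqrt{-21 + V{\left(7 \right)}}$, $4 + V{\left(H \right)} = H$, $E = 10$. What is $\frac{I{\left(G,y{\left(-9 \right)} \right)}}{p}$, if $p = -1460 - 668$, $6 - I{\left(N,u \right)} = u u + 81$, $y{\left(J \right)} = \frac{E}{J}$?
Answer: $\frac{325}{9072} \approx 0.035825$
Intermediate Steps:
$V{\left(H \right)} = -4 + H$
$G = 3 i \sqrt{2}$ ($G = \sqrt{-21 + \left(-4 + 7\right)} = \sqrt{-21 + 3} = \sqrt{-18} = 3 i \sqrt{2} \approx 4.2426 i$)
$y{\left(J \right)} = \frac{10}{J}$
$I{\left(N,u \right)} = -75 - u^{2}$ ($I{\left(N,u \right)} = 6 - \left(u u + 81\right) = 6 - \left(u^{2} + 81\right) = 6 - \left(81 + u^{2}\right) = -75 - u^{2}$)
$p = -2128$ ($p = -1460 - 668 = -2128$)
$\frac{I{\left(G,y{\left(-9 \right)} \right)}}{p} = \frac{-75 - \left(\frac{10}{-9}\right)^{2}}{-2128} = \left(-75 - \left(10 \left(- \frac{1}{9}\right)\right)^{2}\right) \left(- \frac{1}{2128}\right) = \left(-75 - \left(- \frac{10}{9}\right)^{2}\right) \left(- \frac{1}{2128}\right) = \left(-75 - \frac{100}{81}\right) \left(- \frac{1}{2128}\right) = \left(- \frac{6175}{81}\right) \left(- \frac{1}{2128}\right) = \frac{325}{9072}$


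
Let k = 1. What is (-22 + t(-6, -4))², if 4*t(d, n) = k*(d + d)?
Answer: 625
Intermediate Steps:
t(d, n) = d/2 (t(d, n) = (1*(d + d))/4 = (1*(2*d))/4 = (2*d)/4 = d/2)
(-22 + t(-6, -4))² = (-22 + (½)*(-6))² = (-22 - 3)² = (-25)² = 625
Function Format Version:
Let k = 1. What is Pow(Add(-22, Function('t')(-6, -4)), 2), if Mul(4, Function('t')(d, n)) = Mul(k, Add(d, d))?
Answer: 625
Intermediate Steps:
Function('t')(d, n) = Mul(Rational(1, 2), d) (Function('t')(d, n) = Mul(Rational(1, 4), Mul(1, Add(d, d))) = Mul(Rational(1, 4), Mul(1, Mul(2, d))) = Mul(Rational(1, 4), Mul(2, d)) = Mul(Rational(1, 2), d))
Pow(Add(-22, Function('t')(-6, -4)), 2) = Pow(Add(-22, Mul(Rational(1, 2), -6)), 2) = Pow(Add(-22, -3), 2) = Pow(-25, 2) = 625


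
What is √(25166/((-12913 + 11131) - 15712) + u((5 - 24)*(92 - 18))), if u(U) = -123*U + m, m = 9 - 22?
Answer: 6*√367510645634/8747 ≈ 415.84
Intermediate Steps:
m = -13
u(U) = -13 - 123*U (u(U) = -123*U - 13 = -13 - 123*U)
√(25166/((-12913 + 11131) - 15712) + u((5 - 24)*(92 - 18))) = √(25166/((-12913 + 11131) - 15712) + (-13 - 123*(5 - 24)*(92 - 18))) = √(25166/(-1782 - 15712) + (-13 - (-2337)*74)) = √(25166/(-17494) + (-13 - 123*(-1406))) = √(25166*(-1/17494) + (-13 + 172938)) = √(-12583/8747 + 172925) = √(1512562392/8747) = 6*√367510645634/8747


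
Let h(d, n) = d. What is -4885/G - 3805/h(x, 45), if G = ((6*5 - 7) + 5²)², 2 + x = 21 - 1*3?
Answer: -552805/2304 ≈ -239.93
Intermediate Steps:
x = 16 (x = -2 + (21 - 1*3) = -2 + (21 - 3) = -2 + 18 = 16)
G = 2304 (G = ((30 - 7) + 25)² = (23 + 25)² = 48² = 2304)
-4885/G - 3805/h(x, 45) = -4885/2304 - 3805/16 = -552805/2304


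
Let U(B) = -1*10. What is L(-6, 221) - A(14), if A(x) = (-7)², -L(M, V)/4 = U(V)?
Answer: -9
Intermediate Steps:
U(B) = -10
L(M, V) = 40 (L(M, V) = -4*(-10) = 40)
A(x) = 49
L(-6, 221) - A(14) = 40 - 1*49 = 40 - 49 = -9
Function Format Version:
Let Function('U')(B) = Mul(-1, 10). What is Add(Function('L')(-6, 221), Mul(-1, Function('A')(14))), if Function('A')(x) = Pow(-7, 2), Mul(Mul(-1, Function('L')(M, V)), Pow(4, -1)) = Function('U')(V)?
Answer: -9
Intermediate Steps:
Function('U')(B) = -10
Function('L')(M, V) = 40 (Function('L')(M, V) = Mul(-4, -10) = 40)
Function('A')(x) = 49
Add(Function('L')(-6, 221), Mul(-1, Function('A')(14))) = Add(40, Mul(-1, 49)) = Add(40, -49) = -9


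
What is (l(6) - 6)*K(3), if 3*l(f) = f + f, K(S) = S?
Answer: -6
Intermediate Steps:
l(f) = 2*f/3 (l(f) = (f + f)/3 = (2*f)/3 = 2*f/3)
(l(6) - 6)*K(3) = ((2/3)*6 - 6)*3 = (4 - 6)*3 = -2*3 = -6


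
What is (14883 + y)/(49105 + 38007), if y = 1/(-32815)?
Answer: 122096411/714645070 ≈ 0.17085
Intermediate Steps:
y = -1/32815 ≈ -3.0474e-5
(14883 + y)/(49105 + 38007) = (14883 - 1/32815)/(49105 + 38007) = (488385644/32815)/87112 = (488385644/32815)*(1/87112) = 122096411/714645070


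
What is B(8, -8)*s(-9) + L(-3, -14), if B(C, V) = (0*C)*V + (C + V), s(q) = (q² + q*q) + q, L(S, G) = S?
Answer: -3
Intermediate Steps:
s(q) = q + 2*q² (s(q) = (q² + q²) + q = 2*q² + q = q + 2*q²)
B(C, V) = C + V (B(C, V) = 0*V + (C + V) = 0 + (C + V) = C + V)
B(8, -8)*s(-9) + L(-3, -14) = (8 - 8)*(-9*(1 + 2*(-9))) - 3 = 0*(-9*(1 - 18)) - 3 = 0*(-9*(-17)) - 3 = 0*153 - 3 = 0 - 3 = -3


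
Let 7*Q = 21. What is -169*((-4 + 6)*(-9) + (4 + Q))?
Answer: 1859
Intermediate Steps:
Q = 3 (Q = (⅐)*21 = 3)
-169*((-4 + 6)*(-9) + (4 + Q)) = -169*((-4 + 6)*(-9) + (4 + 3)) = -169*(2*(-9) + 7) = -169*(-18 + 7) = -169*(-11) = 1859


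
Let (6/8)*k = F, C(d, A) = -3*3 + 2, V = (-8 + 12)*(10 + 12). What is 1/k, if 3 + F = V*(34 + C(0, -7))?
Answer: 1/3164 ≈ 0.00031606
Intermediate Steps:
V = 88 (V = 4*22 = 88)
C(d, A) = -7 (C(d, A) = -9 + 2 = -7)
F = 2373 (F = -3 + 88*(34 - 7) = -3 + 88*27 = -3 + 2376 = 2373)
k = 3164 (k = (4/3)*2373 = 3164)
1/k = 1/3164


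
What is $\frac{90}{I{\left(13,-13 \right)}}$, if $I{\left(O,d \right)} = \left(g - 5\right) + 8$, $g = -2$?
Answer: $90$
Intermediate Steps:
$I{\left(O,d \right)} = 1$ ($I{\left(O,d \right)} = \left(-2 - 5\right) + 8 = -7 + 8 = 1$)
$\frac{90}{I{\left(13,-13 \right)}} = \frac{90}{1} = 90 \cdot 1 = 90$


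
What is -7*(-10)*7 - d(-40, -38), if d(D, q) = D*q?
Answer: -1030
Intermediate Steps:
-7*(-10)*7 - d(-40, -38) = -7*(-10)*7 - (-40)*(-38) = 70*7 - 1*1520 = 490 - 1520 = -1030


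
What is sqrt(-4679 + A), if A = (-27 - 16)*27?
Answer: 4*I*sqrt(365) ≈ 76.42*I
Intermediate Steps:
A = -1161 (A = -43*27 = -1161)
sqrt(-4679 + A) = sqrt(-4679 - 1161) = sqrt(-5840) = 4*I*sqrt(365)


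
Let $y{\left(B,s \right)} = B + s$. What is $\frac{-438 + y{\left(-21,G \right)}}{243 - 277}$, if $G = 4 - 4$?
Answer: $\frac{27}{2} \approx 13.5$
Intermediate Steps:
$G = 0$ ($G = 4 - 4 = 0$)
$\frac{-438 + y{\left(-21,G \right)}}{243 - 277} = \frac{-438 + \left(-21 + 0\right)}{243 - 277} = \frac{-438 - 21}{-34} = \left(-459\right) \left(- \frac{1}{34}\right) = \frac{27}{2}$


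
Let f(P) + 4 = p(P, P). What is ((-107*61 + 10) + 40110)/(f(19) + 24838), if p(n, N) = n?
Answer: 33593/24853 ≈ 1.3517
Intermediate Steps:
f(P) = -4 + P
((-107*61 + 10) + 40110)/(f(19) + 24838) = ((-107*61 + 10) + 40110)/((-4 + 19) + 24838) = ((-6527 + 10) + 40110)/(15 + 24838) = (-6517 + 40110)/24853 = 33593*(1/24853) = 33593/24853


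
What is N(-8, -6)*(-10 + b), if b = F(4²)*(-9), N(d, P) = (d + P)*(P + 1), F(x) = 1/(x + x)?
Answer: -11515/16 ≈ -719.69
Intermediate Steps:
F(x) = 1/(2*x)
N(d, P) = (1 + P)*(P + d) (N(d, P) = (P + d)*(1 + P) = (1 + P)*(P + d))
b = -9/32 (b = (1/(2*(4²)))*(-9) = ((½)/16)*(-9) = ((½)*(1/16))*(-9) = (1/32)*(-9) = -9/32 ≈ -0.28125)
N(-8, -6)*(-10 + b) = (-6 - 8 + (-6)² - 6*(-8))*(-10 - 9/32) = (-6 - 8 + 36 + 48)*(-329/32) = 70*(-329/32) = -11515/16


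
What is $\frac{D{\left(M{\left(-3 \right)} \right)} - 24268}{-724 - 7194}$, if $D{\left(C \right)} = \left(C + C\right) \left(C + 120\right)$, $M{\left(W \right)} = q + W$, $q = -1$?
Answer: $\frac{12598}{3959} \approx 3.1821$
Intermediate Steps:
$M{\left(W \right)} = -1 + W$
$D{\left(C \right)} = 2 C \left(120 + C\right)$
$\frac{D{\left(M{\left(-3 \right)} \right)} - 24268}{-724 - 7194} = \frac{2 \left(-1 - 3\right) \left(120 - 4\right) - 24268}{-724 - 7194} = \frac{2 \left(-4\right) \left(120 - 4\right) - 24268}{-7918} = \left(2 \left(-4\right) 116 - 24268\right) \left(- \frac{1}{7918}\right) = \left(-928 - 24268\right) \left(- \frac{1}{7918}\right) = \left(-25196\right) \left(- \frac{1}{7918}\right) = \frac{12598}{3959}$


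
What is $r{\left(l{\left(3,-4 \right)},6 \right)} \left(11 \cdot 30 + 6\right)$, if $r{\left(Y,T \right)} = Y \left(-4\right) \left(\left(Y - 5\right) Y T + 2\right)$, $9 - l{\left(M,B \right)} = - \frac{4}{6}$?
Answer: $- \frac{10627456}{3} \approx -3.5425 \cdot 10^{6}$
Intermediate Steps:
$l{\left(M,B \right)} = \frac{29}{3}$ ($l{\left(M,B \right)} = 9 - - \frac{4}{6} = 9 - \left(-4\right) \frac{1}{6} = 9 - - \frac{2}{3} = 9 + \frac{2}{3} = \frac{29}{3}$)
$r{\left(Y,T \right)} = - 4 Y \left(2 + T Y \left(-5 + Y\right)\right)$ ($r{\left(Y,T \right)} = - 4 Y \left(\left(-5 + Y\right) Y T + 2\right) = - 4 Y \left(Y \left(-5 + Y\right) T + 2\right) = - 4 Y \left(T Y \left(-5 + Y\right) + 2\right) = - 4 Y \left(2 + T Y \left(-5 + Y\right)\right)$)
$r{\left(l{\left(3,-4 \right)},6 \right)} \left(11 \cdot 30 + 6\right) = 4 \cdot \frac{29}{3} \left(-2 - 6 \left(\frac{29}{3}\right)^{2} + 5 \cdot 6 \cdot \frac{29}{3}\right) \left(11 \cdot 30 + 6\right) = 4 \cdot \frac{29}{3} \left(-2 - 6 \cdot \frac{841}{9} + 290\right) \left(330 + 6\right) = 4 \cdot \frac{29}{3} \left(-2 - \frac{1682}{3} + 290\right) 336 = 4 \cdot \frac{29}{3} \left(- \frac{818}{3}\right) 336 = \left(- \frac{94888}{9}\right) 336 = - \frac{10627456}{3}$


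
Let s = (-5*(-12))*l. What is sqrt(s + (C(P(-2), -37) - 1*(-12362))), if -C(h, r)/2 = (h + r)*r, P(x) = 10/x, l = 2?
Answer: sqrt(9374) ≈ 96.819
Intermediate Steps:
C(h, r) = -2*r*(h + r) (C(h, r) = -2*(h + r)*r = -2*r*(h + r))
s = 120 (s = -5*(-12)*2 = 60*2 = 120)
sqrt(s + (C(P(-2), -37) - 1*(-12362))) = sqrt(120 + (-2*(-37)*(10/(-2) - 37) - 1*(-12362))) = sqrt(120 + (-2*(-37)*(10*(-1/2) - 37) + 12362)) = sqrt(120 + (-2*(-37)*(-5 - 37) + 12362)) = sqrt(120 + (-2*(-37)*(-42) + 12362)) = sqrt(120 + (-3108 + 12362)) = sqrt(120 + 9254) = sqrt(9374)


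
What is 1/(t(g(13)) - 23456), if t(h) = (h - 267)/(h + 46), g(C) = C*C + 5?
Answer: -220/5160413 ≈ -4.2632e-5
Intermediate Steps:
g(C) = 5 + C**2 (g(C) = C**2 + 5 = 5 + C**2)
t(h) = (-267 + h)/(46 + h)
1/(t(g(13)) - 23456) = 1/((-267 + (5 + 13**2))/(46 + (5 + 13**2)) - 23456) = 1/((-267 + (5 + 169))/(46 + (5 + 169)) - 23456) = 1/((-267 + 174)/(46 + 174) - 23456) = 1/(-93/220 - 23456) = 1/(-5160413/220) = -220/5160413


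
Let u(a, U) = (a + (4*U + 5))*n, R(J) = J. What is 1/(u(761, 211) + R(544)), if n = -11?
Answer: -1/17166 ≈ -5.8255e-5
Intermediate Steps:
u(a, U) = -55 - 44*U - 11*a (u(a, U) = (a + (4*U + 5))*(-11) = (a + (5 + 4*U))*(-11) = (5 + a + 4*U)*(-11) = -55 - 44*U - 11*a)
1/(u(761, 211) + R(544)) = 1/((-55 - 44*211 - 11*761) + 544) = 1/((-55 - 9284 - 8371) + 544) = 1/(-17710 + 544) = 1/(-17166) = -1/17166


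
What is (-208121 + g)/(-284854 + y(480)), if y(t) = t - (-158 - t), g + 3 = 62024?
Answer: 36525/70934 ≈ 0.51492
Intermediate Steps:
g = 62021 (g = -3 + 62024 = 62021)
y(t) = 158 + 2*t (y(t) = t + (158 + t) = 158 + 2*t)
(-208121 + g)/(-284854 + y(480)) = (-208121 + 62021)/(-284854 + (158 + 2*480)) = -146100/(-284854 + (158 + 960)) = -146100/(-284854 + 1118) = -146100/(-283736) = -146100*(-1/283736) = 36525/70934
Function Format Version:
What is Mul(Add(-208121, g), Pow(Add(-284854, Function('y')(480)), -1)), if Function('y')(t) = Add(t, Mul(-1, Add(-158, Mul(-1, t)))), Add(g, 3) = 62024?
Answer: Rational(36525, 70934) ≈ 0.51492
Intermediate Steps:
g = 62021 (g = Add(-3, 62024) = 62021)
Function('y')(t) = Add(158, Mul(2, t)) (Function('y')(t) = Add(t, Add(158, t)) = Add(158, Mul(2, t)))
Mul(Add(-208121, g), Pow(Add(-284854, Function('y')(480)), -1)) = Mul(Add(-208121, 62021), Pow(Add(-284854, Add(158, Mul(2, 480))), -1)) = Mul(-146100, Pow(Add(-284854, Add(158, 960)), -1)) = Mul(-146100, Pow(Add(-284854, 1118), -1)) = Mul(-146100, Pow(-283736, -1)) = Mul(-146100, Rational(-1, 283736)) = Rational(36525, 70934)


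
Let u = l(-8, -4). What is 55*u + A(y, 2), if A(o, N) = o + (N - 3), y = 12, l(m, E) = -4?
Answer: -209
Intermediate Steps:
u = -4
A(o, N) = -3 + N + o (A(o, N) = o + (-3 + N) = -3 + N + o)
55*u + A(y, 2) = 55*(-4) + (-3 + 2 + 12) = -220 + 11 = -209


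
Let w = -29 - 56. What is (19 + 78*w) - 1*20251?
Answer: -26862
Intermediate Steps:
w = -85
(19 + 78*w) - 1*20251 = (19 + 78*(-85)) - 1*20251 = (19 - 6630) - 20251 = -6611 - 20251 = -26862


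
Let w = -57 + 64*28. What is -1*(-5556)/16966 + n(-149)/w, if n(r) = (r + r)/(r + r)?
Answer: 4828313/14718005 ≈ 0.32805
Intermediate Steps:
n(r) = 1 (n(r) = (2*r)/((2*r)) = (2*r)*(1/(2*r)) = 1)
w = 1735 (w = -57 + 1792 = 1735)
-1*(-5556)/16966 + n(-149)/w = -1*(-5556)/16966 + 1/1735 = 5556*(1/16966) + 1*(1/1735) = 2778/8483 + 1/1735 = 4828313/14718005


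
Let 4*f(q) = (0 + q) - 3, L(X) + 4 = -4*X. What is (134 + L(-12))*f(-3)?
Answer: -267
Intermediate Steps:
L(X) = -4 - 4*X
f(q) = -¾ + q/4 (f(q) = ((0 + q) - 3)/4 = (q - 3)/4 = (-3 + q)/4 = -¾ + q/4)
(134 + L(-12))*f(-3) = (134 + (-4 - 4*(-12)))*(-¾ + (¼)*(-3)) = (134 + (-4 + 48))*(-¾ - ¾) = (134 + 44)*(-3/2) = 178*(-3/2) = -267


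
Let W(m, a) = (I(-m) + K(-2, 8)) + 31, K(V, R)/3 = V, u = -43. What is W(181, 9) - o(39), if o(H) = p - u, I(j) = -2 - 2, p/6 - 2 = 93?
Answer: -592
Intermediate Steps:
p = 570 (p = 12 + 6*93 = 12 + 558 = 570)
K(V, R) = 3*V
I(j) = -4
W(m, a) = 21 (W(m, a) = (-4 + 3*(-2)) + 31 = (-4 - 6) + 31 = -10 + 31 = 21)
o(H) = 613 (o(H) = 570 - 1*(-43) = 570 + 43 = 613)
W(181, 9) - o(39) = 21 - 1*613 = 21 - 613 = -592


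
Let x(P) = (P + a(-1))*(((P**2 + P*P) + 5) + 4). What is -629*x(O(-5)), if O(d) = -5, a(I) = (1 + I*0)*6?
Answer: -37111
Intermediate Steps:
a(I) = 6 (a(I) = (1 + 0)*6 = 1*6 = 6)
x(P) = (6 + P)*(9 + 2*P**2) (x(P) = (P + 6)*(((P**2 + P*P) + 5) + 4) = (6 + P)*(((P**2 + P**2) + 5) + 4) = (6 + P)*((2*P**2 + 5) + 4) = (6 + P)*((5 + 2*P**2) + 4) = (6 + P)*(9 + 2*P**2))
-629*x(O(-5)) = -629*(54 + 2*(-5)**3 + 9*(-5) + 12*(-5)**2) = -629*(54 + 2*(-125) - 45 + 12*25) = -629*(54 - 250 - 45 + 300) = -629*59 = -37111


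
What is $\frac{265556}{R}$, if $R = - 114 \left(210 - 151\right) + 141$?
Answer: $- \frac{265556}{6585} \approx -40.327$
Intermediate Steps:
$R = -6585$ ($R = \left(-114\right) 59 + 141 = -6726 + 141 = -6585$)
$\frac{265556}{R} = \frac{265556}{-6585} = 265556 \left(- \frac{1}{6585}\right) = - \frac{265556}{6585}$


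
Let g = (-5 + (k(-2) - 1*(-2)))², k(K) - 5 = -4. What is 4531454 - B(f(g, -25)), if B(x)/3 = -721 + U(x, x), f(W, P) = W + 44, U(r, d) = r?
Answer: 4533473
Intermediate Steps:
k(K) = 1 (k(K) = 5 - 4 = 1)
g = 4 (g = (-5 + (1 - 1*(-2)))² = (-5 + (1 + 2))² = (-5 + 3)² = (-2)² = 4)
f(W, P) = 44 + W
B(x) = -2163 + 3*x (B(x) = 3*(-721 + x) = -2163 + 3*x)
4531454 - B(f(g, -25)) = 4531454 - (-2163 + 3*(44 + 4)) = 4531454 - (-2163 + 3*48) = 4531454 - (-2163 + 144) = 4531454 - 1*(-2019) = 4531454 + 2019 = 4533473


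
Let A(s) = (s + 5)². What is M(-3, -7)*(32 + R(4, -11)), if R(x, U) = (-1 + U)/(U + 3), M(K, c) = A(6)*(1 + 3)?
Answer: 16214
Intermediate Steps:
A(s) = (5 + s)²
M(K, c) = 484 (M(K, c) = (5 + 6)²*(1 + 3) = 11²*4 = 121*4 = 484)
R(x, U) = (-1 + U)/(3 + U)
M(-3, -7)*(32 + R(4, -11)) = 484*(32 + (-1 - 11)/(3 - 11)) = 484*(32 - 12/(-8)) = 484*(32 - ⅛*(-12)) = 484*(32 + 3/2) = 484*(67/2) = 16214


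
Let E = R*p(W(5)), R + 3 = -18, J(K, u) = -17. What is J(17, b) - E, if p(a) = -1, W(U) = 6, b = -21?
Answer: -38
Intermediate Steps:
R = -21 (R = -3 - 18 = -21)
E = 21 (E = -21*(-1) = 21)
J(17, b) - E = -17 - 1*21 = -17 - 21 = -38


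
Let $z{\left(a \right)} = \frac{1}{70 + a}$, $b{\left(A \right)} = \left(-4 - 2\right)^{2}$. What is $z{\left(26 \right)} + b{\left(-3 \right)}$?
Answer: $\frac{3457}{96} \approx 36.01$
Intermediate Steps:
$b{\left(A \right)} = 36$ ($b{\left(A \right)} = \left(-6\right)^{2} = 36$)
$z{\left(26 \right)} + b{\left(-3 \right)} = \frac{1}{70 + 26} + 36 = \frac{1}{96} + 36 = \frac{3457}{96}$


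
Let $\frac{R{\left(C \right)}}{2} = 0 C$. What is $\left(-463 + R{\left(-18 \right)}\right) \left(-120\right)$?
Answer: $55560$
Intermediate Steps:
$R{\left(C \right)} = 0$ ($R{\left(C \right)} = 2 \cdot 0 C = 2 \cdot 0 = 0$)
$\left(-463 + R{\left(-18 \right)}\right) \left(-120\right) = \left(-463 + 0\right) \left(-120\right) = \left(-463\right) \left(-120\right) = 55560$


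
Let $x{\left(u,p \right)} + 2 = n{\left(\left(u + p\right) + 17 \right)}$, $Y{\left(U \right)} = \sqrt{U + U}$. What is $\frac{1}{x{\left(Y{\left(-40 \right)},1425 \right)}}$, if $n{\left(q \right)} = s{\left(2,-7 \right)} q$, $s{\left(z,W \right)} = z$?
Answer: $- \frac{i}{- 2882 i + 8 \sqrt{5}} \approx 0.00034697 - 2.1536 \cdot 10^{-6} i$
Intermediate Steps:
$Y{\left(U \right)} = \sqrt{2} \sqrt{U}$ ($Y{\left(U \right)} = \sqrt{2 U} = \sqrt{2} \sqrt{U}$)
$n{\left(q \right)} = 2 q$
$x{\left(u,p \right)} = 32 + 2 p + 2 u$ ($x{\left(u,p \right)} = -2 + 2 \left(\left(u + p\right) + 17\right) = -2 + 2 \left(\left(p + u\right) + 17\right) = -2 + 2 \left(17 + p + u\right) = -2 + \left(34 + 2 p + 2 u\right) = 32 + 2 p + 2 u$)
$\frac{1}{x{\left(Y{\left(-40 \right)},1425 \right)}} = \frac{1}{32 + 2 \cdot 1425 + 2 \sqrt{2} \sqrt{-40}} = \frac{1}{32 + 2850 + 2 \sqrt{2} \cdot 2 i \sqrt{10}} = \frac{1}{32 + 2850 + 2 \cdot 4 i \sqrt{5}} = \frac{1}{32 + 2850 + 8 i \sqrt{5}} = \frac{1}{2882 + 8 i \sqrt{5}}$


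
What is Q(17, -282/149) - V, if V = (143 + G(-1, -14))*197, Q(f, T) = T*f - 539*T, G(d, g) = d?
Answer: -4020922/149 ≈ -26986.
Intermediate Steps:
Q(f, T) = -539*T + T*f
V = 27974 (V = (143 - 1)*197 = 142*197 = 27974)
Q(17, -282/149) - V = (-282/149)*(-539 + 17) - 1*27974 = -282*1/149*(-522) - 27974 = -282/149*(-522) - 27974 = 147204/149 - 27974 = -4020922/149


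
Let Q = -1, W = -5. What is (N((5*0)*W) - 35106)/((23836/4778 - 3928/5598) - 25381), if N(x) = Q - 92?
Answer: 235369060389/169689283505 ≈ 1.3871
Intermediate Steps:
N(x) = -93 (N(x) = -1 - 92 = -93)
(N((5*0)*W) - 35106)/((23836/4778 - 3928/5598) - 25381) = (-93 - 35106)/((23836/4778 - 3928/5598) - 25381) = -35199/((23836*(1/4778) - 3928*1/5598) - 25381) = -35199/((11918/2389 - 1964/2799) - 25381) = -35199/(28666486/6686811 - 25381) = -35199/(-169689283505/6686811) = -35199*(-6686811/169689283505) = 235369060389/169689283505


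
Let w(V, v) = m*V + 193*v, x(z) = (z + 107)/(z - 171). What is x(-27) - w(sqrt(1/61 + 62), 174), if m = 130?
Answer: -3324658/99 - 130*sqrt(230763)/61 ≈ -34606.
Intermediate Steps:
x(z) = (107 + z)/(-171 + z)
w(V, v) = 130*V + 193*v
x(-27) - w(sqrt(1/61 + 62), 174) = (107 - 27)/(-171 - 27) - (130*sqrt(1/61 + 62) + 193*174) = 80/(-198) - (130*sqrt(1/61 + 62) + 33582) = -1/198*80 - (130*sqrt(3783/61) + 33582) = -40/99 - (130*(sqrt(230763)/61) + 33582) = -40/99 - (130*sqrt(230763)/61 + 33582) = -40/99 - (33582 + 130*sqrt(230763)/61) = -40/99 + (-33582 - 130*sqrt(230763)/61) = -3324658/99 - 130*sqrt(230763)/61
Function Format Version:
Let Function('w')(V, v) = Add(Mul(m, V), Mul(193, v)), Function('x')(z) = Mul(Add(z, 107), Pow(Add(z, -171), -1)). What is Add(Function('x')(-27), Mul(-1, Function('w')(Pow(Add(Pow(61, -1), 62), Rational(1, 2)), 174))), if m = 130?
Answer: Add(Rational(-3324658, 99), Mul(Rational(-130, 61), Pow(230763, Rational(1, 2)))) ≈ -34606.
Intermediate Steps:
Function('x')(z) = Mul(Pow(Add(-171, z), -1), Add(107, z)) (Function('x')(z) = Mul(Add(107, z), Pow(Add(-171, z), -1)) = Mul(Pow(Add(-171, z), -1), Add(107, z)))
Function('w')(V, v) = Add(Mul(130, V), Mul(193, v))
Add(Function('x')(-27), Mul(-1, Function('w')(Pow(Add(Pow(61, -1), 62), Rational(1, 2)), 174))) = Add(Mul(Pow(Add(-171, -27), -1), Add(107, -27)), Mul(-1, Add(Mul(130, Pow(Add(Pow(61, -1), 62), Rational(1, 2))), Mul(193, 174)))) = Add(Mul(Pow(-198, -1), 80), Mul(-1, Add(Mul(130, Pow(Add(Rational(1, 61), 62), Rational(1, 2))), 33582))) = Add(Mul(Rational(-1, 198), 80), Mul(-1, Add(Mul(130, Pow(Rational(3783, 61), Rational(1, 2))), 33582))) = Add(Rational(-40, 99), Mul(-1, Add(Mul(130, Mul(Rational(1, 61), Pow(230763, Rational(1, 2)))), 33582))) = Add(Rational(-40, 99), Mul(-1, Add(Mul(Rational(130, 61), Pow(230763, Rational(1, 2))), 33582))) = Add(Rational(-40, 99), Mul(-1, Add(33582, Mul(Rational(130, 61), Pow(230763, Rational(1, 2)))))) = Add(Rational(-40, 99), Add(-33582, Mul(Rational(-130, 61), Pow(230763, Rational(1, 2))))) = Add(Rational(-3324658, 99), Mul(Rational(-130, 61), Pow(230763, Rational(1, 2))))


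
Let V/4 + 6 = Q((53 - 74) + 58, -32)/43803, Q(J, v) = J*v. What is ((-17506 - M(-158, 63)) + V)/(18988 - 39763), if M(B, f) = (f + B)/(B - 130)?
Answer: 2730260533/3235581600 ≈ 0.84382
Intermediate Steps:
M(B, f) = (B + f)/(-130 + B)
V = -1056008/43803 (V = -24 + 4*((((53 - 74) + 58)*(-32))/43803) = -24 + 4*(((-21 + 58)*(-32))*(1/43803)) = -24 + 4*((37*(-32))*(1/43803)) = -24 + 4*(-1184*1/43803) = -24 + 4*(-1184/43803) = -24 - 4736/43803 = -1056008/43803 ≈ -24.108)
((-17506 - M(-158, 63)) + V)/(18988 - 39763) = ((-17506 - (-158 + 63)/(-130 - 158)) - 1056008/43803)/(18988 - 39763) = ((-17506 - (-95)/(-288)) - 1056008/43803)/(-20775) = ((-17506 - (-1)*(-95)/288) - 1056008/43803)*(-1/20775) = ((-17506 - 1*95/288) - 1056008/43803)*(-1/20775) = ((-17506 - 95/288) - 1056008/43803)*(-1/20775) = (-5041823/288 - 1056008/43803)*(-1/20775) = -2730260533/155744*(-1/20775) = 2730260533/3235581600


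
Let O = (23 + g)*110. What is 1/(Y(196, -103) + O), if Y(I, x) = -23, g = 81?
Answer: 1/11417 ≈ 8.7589e-5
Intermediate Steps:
O = 11440 (O = (23 + 81)*110 = 104*110 = 11440)
1/(Y(196, -103) + O) = 1/(-23 + 11440) = 1/11417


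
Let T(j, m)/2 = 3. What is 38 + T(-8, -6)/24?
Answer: 153/4 ≈ 38.250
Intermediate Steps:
T(j, m) = 6 (T(j, m) = 2*3 = 6)
38 + T(-8, -6)/24 = 38 + 6/24 = 38 + 6*(1/24) = 38 + ¼ = 153/4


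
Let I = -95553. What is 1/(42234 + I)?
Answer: -1/53319 ≈ -1.8755e-5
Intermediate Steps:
1/(42234 + I) = 1/(42234 - 95553) = 1/(-53319) = -1/53319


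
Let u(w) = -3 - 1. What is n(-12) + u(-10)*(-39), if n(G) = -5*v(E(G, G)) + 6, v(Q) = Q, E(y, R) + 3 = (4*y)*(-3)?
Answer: -543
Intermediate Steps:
u(w) = -4
E(y, R) = -3 - 12*y (E(y, R) = -3 + (4*y)*(-3) = -3 - 12*y)
n(G) = 21 + 60*G (n(G) = -5*(-3 - 12*G) + 6 = (15 + 60*G) + 6 = 21 + 60*G)
n(-12) + u(-10)*(-39) = (21 + 60*(-12)) - 4*(-39) = (21 - 720) + 156 = -699 + 156 = -543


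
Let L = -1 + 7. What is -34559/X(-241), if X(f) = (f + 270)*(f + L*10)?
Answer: 34559/5249 ≈ 6.5839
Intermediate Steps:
L = 6
X(f) = (60 + f)*(270 + f) (X(f) = (f + 270)*(f + 6*10) = (270 + f)*(f + 60) = (270 + f)*(60 + f) = (60 + f)*(270 + f))
-34559/X(-241) = -34559/(16200 + (-241)² + 330*(-241)) = -34559/(16200 + 58081 - 79530) = -34559/(-5249) = -34559*(-1/5249) = 34559/5249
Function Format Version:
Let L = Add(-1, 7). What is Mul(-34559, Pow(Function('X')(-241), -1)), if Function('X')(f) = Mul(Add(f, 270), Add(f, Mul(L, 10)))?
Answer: Rational(34559, 5249) ≈ 6.5839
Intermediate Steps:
L = 6
Function('X')(f) = Mul(Add(60, f), Add(270, f)) (Function('X')(f) = Mul(Add(f, 270), Add(f, Mul(6, 10))) = Mul(Add(270, f), Add(f, 60)) = Mul(Add(270, f), Add(60, f)) = Mul(Add(60, f), Add(270, f)))
Mul(-34559, Pow(Function('X')(-241), -1)) = Mul(-34559, Pow(Add(16200, Pow(-241, 2), Mul(330, -241)), -1)) = Mul(-34559, Pow(Add(16200, 58081, -79530), -1)) = Mul(-34559, Pow(-5249, -1)) = Mul(-34559, Rational(-1, 5249)) = Rational(34559, 5249)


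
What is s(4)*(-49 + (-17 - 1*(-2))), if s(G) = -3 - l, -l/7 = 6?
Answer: -2496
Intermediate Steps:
l = -42 (l = -7*6 = -42)
s(G) = 39 (s(G) = -3 - 1*(-42) = -3 + 42 = 39)
s(4)*(-49 + (-17 - 1*(-2))) = 39*(-49 + (-17 - 1*(-2))) = 39*(-49 + (-17 + 2)) = 39*(-49 - 15) = 39*(-64) = -2496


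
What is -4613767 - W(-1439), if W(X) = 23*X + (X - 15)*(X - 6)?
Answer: -6681700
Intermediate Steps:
W(X) = 23*X + (-15 + X)*(-6 + X)
-4613767 - W(-1439) = -4613767 - (90 + (-1439)**2 + 2*(-1439)) = -4613767 - (90 + 2070721 - 2878) = -4613767 - 1*2067933 = -4613767 - 2067933 = -6681700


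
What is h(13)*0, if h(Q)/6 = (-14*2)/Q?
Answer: 0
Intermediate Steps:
h(Q) = -168/Q (h(Q) = 6*((-14*2)/Q) = 6*(-28/Q) = -168/Q)
h(13)*0 = -168/13*0 = 0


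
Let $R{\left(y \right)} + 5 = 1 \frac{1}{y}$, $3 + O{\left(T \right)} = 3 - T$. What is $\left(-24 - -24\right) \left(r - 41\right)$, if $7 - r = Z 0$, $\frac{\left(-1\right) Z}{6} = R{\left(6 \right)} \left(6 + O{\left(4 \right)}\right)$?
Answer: $0$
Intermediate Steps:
$O{\left(T \right)} = - T$ ($O{\left(T \right)} = -3 - \left(-3 + T\right) = - T$)
$R{\left(y \right)} = -5 + \frac{1}{y}$ ($R{\left(y \right)} = -5 + 1 \frac{1}{y} = -5 + \frac{1}{y}$)
$Z = 58$ ($Z = - 6 \left(-5 + \frac{1}{6}\right) \left(6 - 4\right) = - 6 \left(\left(- \frac{29}{6}\right) 2\right) = \left(-6\right) \left(- \frac{29}{3}\right) = 58$)
$r = 7$ ($r = 7 - 58 \cdot 0 = 7 - 0 = 7 + 0 = 7$)
$\left(-24 - -24\right) \left(r - 41\right) = \left(-24 - -24\right) \left(7 - 41\right) = \left(-24 + 24\right) \left(-34\right) = 0 \left(-34\right) = 0$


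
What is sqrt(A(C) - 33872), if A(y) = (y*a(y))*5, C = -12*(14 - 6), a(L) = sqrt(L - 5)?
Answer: 4*sqrt(-2117 - 30*I*sqrt(101)) ≈ 13.072 - 184.51*I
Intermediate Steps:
a(L) = sqrt(-5 + L)
C = -96 (C = -12*8 = -96)
A(y) = 5*y*sqrt(-5 + y) (A(y) = (y*sqrt(-5 + y))*5 = 5*y*sqrt(-5 + y))
sqrt(A(C) - 33872) = sqrt(5*(-96)*sqrt(-5 - 96) - 33872) = sqrt(5*(-96)*sqrt(-101) - 33872) = sqrt(5*(-96)*(I*sqrt(101)) - 33872) = sqrt(-480*I*sqrt(101) - 33872) = sqrt(-33872 - 480*I*sqrt(101))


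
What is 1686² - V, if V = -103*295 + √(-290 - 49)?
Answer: 2872981 - I*√339 ≈ 2.873e+6 - 18.412*I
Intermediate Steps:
V = -30385 + I*√339 (V = -30385 + √(-339) = -30385 + I*√339 ≈ -30385.0 + 18.412*I)
1686² - V = 1686² - (-30385 + I*√339) = 2842596 + (30385 - I*√339) = 2872981 - I*√339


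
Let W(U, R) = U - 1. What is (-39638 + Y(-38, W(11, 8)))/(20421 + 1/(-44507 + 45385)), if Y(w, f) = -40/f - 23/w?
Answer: -661297747/340663141 ≈ -1.9412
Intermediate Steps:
W(U, R) = -1 + U
(-39638 + Y(-38, W(11, 8)))/(20421 + 1/(-44507 + 45385)) = (-39638 + (-40/(-1 + 11) - 23/(-38)))/(20421 + 1/(-44507 + 45385)) = (-39638 + (-40/10 - 23*(-1/38)))/(20421 + 1/878) = (-39638 + (-40*⅒ + 23/38))/(20421 + 1/878) = (-39638 + (-4 + 23/38))/(17929639/878) = (-39638 - 129/38)*(878/17929639) = -1506373/38*878/17929639 = -661297747/340663141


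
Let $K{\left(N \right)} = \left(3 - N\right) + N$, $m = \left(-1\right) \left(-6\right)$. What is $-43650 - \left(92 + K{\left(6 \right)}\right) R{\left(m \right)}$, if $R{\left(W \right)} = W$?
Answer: $-44220$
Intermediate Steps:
$m = 6$
$K{\left(N \right)} = 3$
$-43650 - \left(92 + K{\left(6 \right)}\right) R{\left(m \right)} = -43650 - \left(92 + 3\right) 6 = -43650 - 95 \cdot 6 = -43650 - 570 = -44220$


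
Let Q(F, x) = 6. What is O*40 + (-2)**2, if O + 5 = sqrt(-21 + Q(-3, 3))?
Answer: -196 + 40*I*sqrt(15) ≈ -196.0 + 154.92*I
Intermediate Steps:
O = -5 + I*sqrt(15) (O = -5 + sqrt(-21 + 6) = -5 + sqrt(-15) = -5 + I*sqrt(15) ≈ -5.0 + 3.873*I)
O*40 + (-2)**2 = (-5 + I*sqrt(15))*40 + (-2)**2 = (-200 + 40*I*sqrt(15)) + 4 = -196 + 40*I*sqrt(15)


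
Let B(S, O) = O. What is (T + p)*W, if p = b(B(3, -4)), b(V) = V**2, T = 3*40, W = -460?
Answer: -62560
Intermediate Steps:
T = 120
p = 16 (p = (-4)**2 = 16)
(T + p)*W = (120 + 16)*(-460) = 136*(-460) = -62560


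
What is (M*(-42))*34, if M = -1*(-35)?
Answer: -49980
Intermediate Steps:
M = 35
(M*(-42))*34 = (35*(-42))*34 = -1470*34 = -49980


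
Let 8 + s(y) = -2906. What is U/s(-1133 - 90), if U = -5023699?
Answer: 5023699/2914 ≈ 1724.0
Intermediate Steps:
s(y) = -2914 (s(y) = -8 - 2906 = -2914)
U/s(-1133 - 90) = -5023699/(-2914) = -5023699*(-1/2914) = 5023699/2914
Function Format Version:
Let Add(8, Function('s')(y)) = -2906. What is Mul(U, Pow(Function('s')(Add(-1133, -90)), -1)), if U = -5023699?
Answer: Rational(5023699, 2914) ≈ 1724.0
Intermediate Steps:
Function('s')(y) = -2914 (Function('s')(y) = Add(-8, -2906) = -2914)
Mul(U, Pow(Function('s')(Add(-1133, -90)), -1)) = Mul(-5023699, Pow(-2914, -1)) = Mul(-5023699, Rational(-1, 2914)) = Rational(5023699, 2914)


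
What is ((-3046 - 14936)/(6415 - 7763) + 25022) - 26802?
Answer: -1190729/674 ≈ -1766.7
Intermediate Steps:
((-3046 - 14936)/(6415 - 7763) + 25022) - 26802 = (-17982/(-1348) + 25022) - 26802 = (-17982*(-1/1348) + 25022) - 26802 = (8991/674 + 25022) - 26802 = 16873819/674 - 26802 = -1190729/674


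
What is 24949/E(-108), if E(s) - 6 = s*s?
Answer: 24949/11670 ≈ 2.1379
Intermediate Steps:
E(s) = 6 + s² (E(s) = 6 + s*s = 6 + s²)
24949/E(-108) = 24949/(6 + (-108)²) = 24949/(6 + 11664) = 24949/11670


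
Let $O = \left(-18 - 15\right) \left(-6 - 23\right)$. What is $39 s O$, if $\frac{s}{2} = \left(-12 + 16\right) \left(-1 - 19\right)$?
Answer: $-5971680$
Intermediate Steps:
$s = -160$ ($s = 2 \left(-12 + 16\right) \left(-1 - 19\right) = 2 \cdot 4 \left(-20\right) = 2 \left(-80\right) = -160$)
$O = 957$ ($O = \left(-18 - 15\right) \left(-29\right) = \left(-33\right) \left(-29\right) = 957$)
$39 s O = 39 \left(-160\right) 957 = \left(-6240\right) 957 = -5971680$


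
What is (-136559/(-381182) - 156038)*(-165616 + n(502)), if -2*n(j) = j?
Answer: 9865560226794519/381182 ≈ 2.5881e+10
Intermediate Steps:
n(j) = -j/2
(-136559/(-381182) - 156038)*(-165616 + n(502)) = (-136559/(-381182) - 156038)*(-165616 - ½*502) = (-136559*(-1/381182) - 156038)*(-165616 - 251) = (136559/381182 - 156038)*(-165867) = -59478740357/381182*(-165867) = 9865560226794519/381182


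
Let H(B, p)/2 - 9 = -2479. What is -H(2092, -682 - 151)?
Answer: 4940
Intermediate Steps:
H(B, p) = -4940 (H(B, p) = 18 + 2*(-2479) = 18 - 4958 = -4940)
-H(2092, -682 - 151) = -1*(-4940) = 4940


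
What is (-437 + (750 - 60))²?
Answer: 64009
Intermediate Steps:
(-437 + (750 - 60))² = (-437 + 690)² = 253² = 64009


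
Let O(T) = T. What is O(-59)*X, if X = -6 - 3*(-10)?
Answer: -1416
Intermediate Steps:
X = 24 (X = -6 + 30 = 24)
O(-59)*X = -59*24 = -1416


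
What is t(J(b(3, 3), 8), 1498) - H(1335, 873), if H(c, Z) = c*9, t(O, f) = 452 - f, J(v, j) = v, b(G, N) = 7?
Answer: -13061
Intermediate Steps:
H(c, Z) = 9*c
t(J(b(3, 3), 8), 1498) - H(1335, 873) = (452 - 1*1498) - 9*1335 = (452 - 1498) - 1*12015 = -1046 - 12015 = -13061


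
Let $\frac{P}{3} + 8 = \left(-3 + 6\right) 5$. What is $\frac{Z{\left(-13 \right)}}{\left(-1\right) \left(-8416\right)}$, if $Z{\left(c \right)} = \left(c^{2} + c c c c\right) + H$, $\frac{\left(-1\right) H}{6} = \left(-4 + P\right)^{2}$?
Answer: $\frac{6749}{2104} \approx 3.2077$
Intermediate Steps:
$P = 21$ ($P = -24 + 3 \left(-3 + 6\right) 5 = -24 + 3 \cdot 3 \cdot 5 = -24 + 3 \cdot 15 = -24 + 45 = 21$)
$H = -1734$ ($H = - 6 \left(-4 + 21\right)^{2} = - 6 \cdot 17^{2} = \left(-6\right) 289 = -1734$)
$Z{\left(c \right)} = -1734 + c^{2} + c^{4}$ ($Z{\left(c \right)} = \left(c^{2} + c c c c\right) - 1734 = \left(c^{2} + c^{2} c c\right) - 1734 = \left(c^{2} + c^{3} c\right) - 1734 = \left(c^{2} + c^{4}\right) - 1734 = -1734 + c^{2} + c^{4}$)
$\frac{Z{\left(-13 \right)}}{\left(-1\right) \left(-8416\right)} = \frac{-1734 + \left(-13\right)^{2} + \left(-13\right)^{4}}{\left(-1\right) \left(-8416\right)} = \frac{-1734 + 169 + 28561}{8416} = 26996 \cdot \frac{1}{8416} = \frac{6749}{2104}$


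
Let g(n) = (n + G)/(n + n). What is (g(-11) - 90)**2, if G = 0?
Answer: 32041/4 ≈ 8010.3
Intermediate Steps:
g(n) = 1/2 (g(n) = (n + 0)/(n + n) = n/((2*n)) = n*(1/(2*n)) = 1/2)
(g(-11) - 90)**2 = (1/2 - 90)**2 = (-179/2)**2 = 32041/4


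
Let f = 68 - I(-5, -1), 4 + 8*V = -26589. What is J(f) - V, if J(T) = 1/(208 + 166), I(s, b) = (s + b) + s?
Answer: 4972895/1496 ≈ 3324.1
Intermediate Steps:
V = -26593/8 (V = -½ + (⅛)*(-26589) = -½ - 26589/8 = -26593/8 ≈ -3324.1)
I(s, b) = b + 2*s (I(s, b) = (b + s) + s = b + 2*s)
f = 79 (f = 68 - (-1 + 2*(-5)) = 68 - (-1 - 10) = 68 - 1*(-11) = 68 + 11 = 79)
J(T) = 1/374
J(f) - V = 1/374 - 1*(-26593/8) = 1/374 + 26593/8 = 4972895/1496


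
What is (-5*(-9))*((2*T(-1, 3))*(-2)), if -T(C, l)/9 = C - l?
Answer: -6480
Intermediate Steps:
T(C, l) = -9*C + 9*l (T(C, l) = -9*(C - l) = -9*C + 9*l)
(-5*(-9))*((2*T(-1, 3))*(-2)) = (-5*(-9))*((2*(-9*(-1) + 9*3))*(-2)) = 45*((2*(9 + 27))*(-2)) = 45*((2*36)*(-2)) = 45*(72*(-2)) = 45*(-144) = -6480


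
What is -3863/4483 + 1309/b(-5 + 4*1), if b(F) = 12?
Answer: 5821891/53796 ≈ 108.22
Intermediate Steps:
-3863/4483 + 1309/b(-5 + 4*1) = -3863/4483 + 1309/12 = 5821891/53796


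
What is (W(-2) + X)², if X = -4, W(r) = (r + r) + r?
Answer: 100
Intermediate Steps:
W(r) = 3*r (W(r) = 2*r + r = 3*r)
(W(-2) + X)² = (3*(-2) - 4)² = (-6 - 4)² = (-10)² = 100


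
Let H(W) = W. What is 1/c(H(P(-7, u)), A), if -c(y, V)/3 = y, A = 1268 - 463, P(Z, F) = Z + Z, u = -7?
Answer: 1/42 ≈ 0.023810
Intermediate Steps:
P(Z, F) = 2*Z
A = 805
c(y, V) = -3*y
1/c(H(P(-7, u)), A) = 1/(-6*(-7)) = 1/(-3*(-14)) = 1/42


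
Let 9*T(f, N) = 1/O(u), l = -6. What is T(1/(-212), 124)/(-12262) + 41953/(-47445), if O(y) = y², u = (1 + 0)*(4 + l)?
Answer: -6173148047/6981247080 ≈ -0.88425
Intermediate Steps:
u = -2 (u = (1 + 0)*(4 - 6) = 1*(-2) = -2)
T(f, N) = 1/36 (T(f, N) = 1/(9*((-2)²)) = (⅑)/4 = (⅑)*(¼) = 1/36)
T(1/(-212), 124)/(-12262) + 41953/(-47445) = (1/36)/(-12262) + 41953/(-47445) = (1/36)*(-1/12262) + 41953*(-1/47445) = -1/441432 - 41953/47445 = -6173148047/6981247080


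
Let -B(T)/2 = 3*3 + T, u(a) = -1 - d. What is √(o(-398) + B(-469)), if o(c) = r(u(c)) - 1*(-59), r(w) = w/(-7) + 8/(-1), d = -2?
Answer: 2*√11893/7 ≈ 31.159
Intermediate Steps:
u(a) = 1 (u(a) = -1 - 1*(-2) = -1 + 2 = 1)
r(w) = -8 - w/7 (r(w) = w*(-⅐) + 8*(-1) = -w/7 - 8 = -8 - w/7)
o(c) = 356/7 (o(c) = (-8 - ⅐*1) - 1*(-59) = (-8 - ⅐) + 59 = -57/7 + 59 = 356/7)
B(T) = -18 - 2*T (B(T) = -2*(3*3 + T) = -2*(9 + T) = -18 - 2*T)
√(o(-398) + B(-469)) = √(356/7 + (-18 - 2*(-469))) = √(356/7 + (-18 + 938)) = √(356/7 + 920) = √(6796/7) = 2*√11893/7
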